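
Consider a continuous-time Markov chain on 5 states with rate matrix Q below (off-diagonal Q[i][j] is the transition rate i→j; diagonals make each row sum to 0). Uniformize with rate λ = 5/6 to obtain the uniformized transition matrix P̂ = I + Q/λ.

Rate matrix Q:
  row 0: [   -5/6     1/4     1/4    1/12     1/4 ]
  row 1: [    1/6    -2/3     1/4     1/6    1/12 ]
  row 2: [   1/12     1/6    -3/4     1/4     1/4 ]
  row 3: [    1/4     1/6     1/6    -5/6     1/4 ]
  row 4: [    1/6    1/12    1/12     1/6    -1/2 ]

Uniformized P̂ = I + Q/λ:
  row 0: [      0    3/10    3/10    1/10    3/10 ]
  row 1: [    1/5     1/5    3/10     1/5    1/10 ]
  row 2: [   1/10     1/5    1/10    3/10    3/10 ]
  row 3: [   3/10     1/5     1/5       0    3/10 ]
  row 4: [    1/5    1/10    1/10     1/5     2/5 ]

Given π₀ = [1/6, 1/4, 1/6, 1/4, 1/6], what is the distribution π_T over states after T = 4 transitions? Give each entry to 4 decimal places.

t=0: π = [0.1667, 0.2500, 0.1667, 0.2500, 0.1667]
t=1: π = [0.1750, 0.2000, 0.2083, 0.1500, 0.2667]
t=2: π = [0.1592, 0.1908, 0.1900, 0.1733, 0.2867]
t=3: π = [0.1665, 0.1873, 0.1873, 0.1684, 0.2905]
t=4: π = [0.1648, 0.1876, 0.1876, 0.1684, 0.2916]

π = [0.1648, 0.1876, 0.1876, 0.1684, 0.2916]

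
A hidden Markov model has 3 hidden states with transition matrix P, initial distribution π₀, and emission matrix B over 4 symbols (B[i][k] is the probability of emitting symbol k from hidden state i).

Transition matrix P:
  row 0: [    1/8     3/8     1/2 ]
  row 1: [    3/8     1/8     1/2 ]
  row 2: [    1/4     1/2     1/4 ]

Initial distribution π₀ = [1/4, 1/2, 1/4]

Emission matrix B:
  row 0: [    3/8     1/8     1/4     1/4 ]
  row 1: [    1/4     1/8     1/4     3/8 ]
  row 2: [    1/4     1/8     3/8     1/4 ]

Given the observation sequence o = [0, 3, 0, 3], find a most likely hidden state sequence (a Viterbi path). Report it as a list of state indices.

path = [0, 1, 2, 1]

t=0: δ = [9.375e-02, 1.250e-01, 6.250e-02]  (obs o_0=0)
t=1: δ = [1.172e-02, 1.318e-02, 1.562e-02]  ψ = [1, 0, 1]  (obs o_1=3)
t=2: δ = [1.854e-03, 1.953e-03, 1.648e-03]  ψ = [1, 2, 1]  (obs o_2=0)
t=3: δ = [1.831e-04, 3.090e-04, 2.441e-04]  ψ = [1, 2, 1]  (obs o_3=3)
backtrack: best end state = 1; path = [0, 1, 2, 1]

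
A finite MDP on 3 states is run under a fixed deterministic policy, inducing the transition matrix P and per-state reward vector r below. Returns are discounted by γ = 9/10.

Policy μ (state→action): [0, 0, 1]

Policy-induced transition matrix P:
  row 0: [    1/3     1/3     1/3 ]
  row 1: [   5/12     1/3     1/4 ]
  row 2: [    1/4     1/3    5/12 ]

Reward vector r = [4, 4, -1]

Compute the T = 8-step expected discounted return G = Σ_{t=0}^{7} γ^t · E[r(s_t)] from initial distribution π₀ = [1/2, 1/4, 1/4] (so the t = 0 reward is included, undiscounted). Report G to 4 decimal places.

t=0: π = [0.5000, 0.2500, 0.2500], E[r] = 2.7500, γ^t·E[r] = 2.750000, running G = 2.750000
t=1: π = [0.3333, 0.3333, 0.3333], E[r] = 2.3333, γ^t·E[r] = 2.100000, running G = 4.850000
t=2: π = [0.3333, 0.3333, 0.3333], E[r] = 2.3333, γ^t·E[r] = 1.890000, running G = 6.740000
t=3: π = [0.3333, 0.3333, 0.3333], E[r] = 2.3333, γ^t·E[r] = 1.701000, running G = 8.441000
t=4: π = [0.3333, 0.3333, 0.3333], E[r] = 2.3333, γ^t·E[r] = 1.530900, running G = 9.971900
t=5: π = [0.3333, 0.3333, 0.3333], E[r] = 2.3333, γ^t·E[r] = 1.377810, running G = 11.349710
t=6: π = [0.3333, 0.3333, 0.3333], E[r] = 2.3333, γ^t·E[r] = 1.240029, running G = 12.589739
t=7: π = [0.3333, 0.3333, 0.3333], E[r] = 2.3333, γ^t·E[r] = 1.116026, running G = 13.705765

G = 13.7058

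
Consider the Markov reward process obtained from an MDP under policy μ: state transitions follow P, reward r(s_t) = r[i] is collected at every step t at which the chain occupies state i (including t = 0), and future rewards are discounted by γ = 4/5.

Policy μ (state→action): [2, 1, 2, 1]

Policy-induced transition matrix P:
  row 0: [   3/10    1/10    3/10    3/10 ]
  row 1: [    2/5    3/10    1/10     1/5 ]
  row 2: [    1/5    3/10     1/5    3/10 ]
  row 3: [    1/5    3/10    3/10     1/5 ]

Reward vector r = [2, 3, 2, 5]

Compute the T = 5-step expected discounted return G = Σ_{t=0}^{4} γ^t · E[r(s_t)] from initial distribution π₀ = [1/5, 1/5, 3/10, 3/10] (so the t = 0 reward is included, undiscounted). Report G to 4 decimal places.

t=0: π = [0.2000, 0.2000, 0.3000, 0.3000], E[r] = 3.1000, γ^t·E[r] = 3.100000, running G = 3.100000
t=1: π = [0.2600, 0.2600, 0.2300, 0.2500], E[r] = 3.0100, γ^t·E[r] = 2.408000, running G = 5.508000
t=2: π = [0.2780, 0.2480, 0.2250, 0.2490], E[r] = 2.9950, γ^t·E[r] = 1.916800, running G = 7.424800
t=3: π = [0.2774, 0.2444, 0.2279, 0.2503], E[r] = 2.9953, γ^t·E[r] = 1.533594, running G = 8.958394
t=4: π = [0.2766, 0.2445, 0.2283, 0.2505], E[r] = 2.9961, γ^t·E[r] = 1.227207, running G = 10.185600

G = 10.1856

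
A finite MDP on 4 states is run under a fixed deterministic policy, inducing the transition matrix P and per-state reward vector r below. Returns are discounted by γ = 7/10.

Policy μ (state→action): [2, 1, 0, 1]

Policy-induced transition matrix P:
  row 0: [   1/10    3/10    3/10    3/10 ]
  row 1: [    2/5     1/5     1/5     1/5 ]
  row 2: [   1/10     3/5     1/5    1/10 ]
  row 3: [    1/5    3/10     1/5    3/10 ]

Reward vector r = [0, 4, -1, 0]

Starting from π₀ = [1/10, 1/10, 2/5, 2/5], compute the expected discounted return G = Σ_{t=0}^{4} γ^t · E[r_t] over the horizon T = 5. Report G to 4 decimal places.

G = 2.1731

t=0: π = [0.1000, 0.1000, 0.4000, 0.4000], E[r] = 0.0000, γ^t·E[r] = 0.000000, running G = 0.000000
t=1: π = [0.1700, 0.4100, 0.2100, 0.2100], E[r] = 1.4300, γ^t·E[r] = 1.001000, running G = 1.001000
t=2: π = [0.2440, 0.3220, 0.2170, 0.2170], E[r] = 1.0710, γ^t·E[r] = 0.524790, running G = 1.525790
t=3: π = [0.2183, 0.3329, 0.2244, 0.2244], E[r] = 1.1072, γ^t·E[r] = 0.379770, running G = 1.905560
t=4: π = [0.2223, 0.3340, 0.2218, 0.2218], E[r] = 1.1143, γ^t·E[r] = 0.267541, running G = 2.173101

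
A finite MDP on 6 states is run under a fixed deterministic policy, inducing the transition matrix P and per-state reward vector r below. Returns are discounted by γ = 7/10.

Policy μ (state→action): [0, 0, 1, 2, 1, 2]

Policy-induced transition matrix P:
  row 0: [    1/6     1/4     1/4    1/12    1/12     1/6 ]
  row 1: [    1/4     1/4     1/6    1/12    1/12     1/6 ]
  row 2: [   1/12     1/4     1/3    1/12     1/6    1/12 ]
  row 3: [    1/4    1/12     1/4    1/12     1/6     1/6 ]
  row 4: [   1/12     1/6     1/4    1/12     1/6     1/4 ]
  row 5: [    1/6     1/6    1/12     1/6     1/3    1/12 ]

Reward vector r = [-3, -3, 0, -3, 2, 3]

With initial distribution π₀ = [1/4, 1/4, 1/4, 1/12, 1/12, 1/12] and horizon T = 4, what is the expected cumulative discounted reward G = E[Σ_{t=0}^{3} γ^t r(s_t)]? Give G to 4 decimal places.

G = -2.3714

t=0: π = [0.2500, 0.2500, 0.2500, 0.0833, 0.0833, 0.0833], E[r] = -1.3333, γ^t·E[r] = -1.333333, running G = -1.333333
t=1: π = [0.1667, 0.2222, 0.2361, 0.0903, 0.1389, 0.1458], E[r] = -0.7222, γ^t·E[r] = -0.505556, running G = -1.838889
t=2: π = [0.1615, 0.2112, 0.2269, 0.0955, 0.1586, 0.1464], E[r] = -0.6481, γ^t·E[r] = -0.317593, running G = -2.156481
t=3: π = [0.1601, 0.2087, 0.2269, 0.0955, 0.1600, 0.1488], E[r] = -0.6266, γ^t·E[r] = -0.214921, running G = -2.371402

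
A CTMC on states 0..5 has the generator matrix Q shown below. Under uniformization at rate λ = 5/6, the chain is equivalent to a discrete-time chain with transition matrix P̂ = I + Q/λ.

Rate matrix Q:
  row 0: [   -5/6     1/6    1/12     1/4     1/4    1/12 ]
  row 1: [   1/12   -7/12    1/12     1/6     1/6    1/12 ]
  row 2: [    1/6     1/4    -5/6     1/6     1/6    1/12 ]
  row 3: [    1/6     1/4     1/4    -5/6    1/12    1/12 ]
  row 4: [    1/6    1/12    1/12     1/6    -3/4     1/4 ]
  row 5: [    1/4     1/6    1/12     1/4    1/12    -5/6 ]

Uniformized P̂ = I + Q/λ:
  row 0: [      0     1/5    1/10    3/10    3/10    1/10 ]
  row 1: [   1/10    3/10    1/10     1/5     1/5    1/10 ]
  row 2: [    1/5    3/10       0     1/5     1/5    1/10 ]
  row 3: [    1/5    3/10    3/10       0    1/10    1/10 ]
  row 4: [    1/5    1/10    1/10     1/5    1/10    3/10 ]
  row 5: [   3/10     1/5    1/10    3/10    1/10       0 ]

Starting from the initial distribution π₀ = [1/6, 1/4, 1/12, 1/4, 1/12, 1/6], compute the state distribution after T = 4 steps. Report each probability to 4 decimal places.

π = [0.1569, 0.2387, 0.1254, 0.1900, 0.1679, 0.1212]

t=0: π = [0.1667, 0.2500, 0.0833, 0.2500, 0.0833, 0.1667]
t=1: π = [0.1583, 0.2500, 0.1417, 0.1833, 0.1667, 0.1000]
t=2: π = [0.1533, 0.2408, 0.1225, 0.1892, 0.1708, 0.1233]
t=3: π = [0.1576, 0.2382, 0.1256, 0.1898, 0.1670, 0.1218]
t=4: π = [0.1569, 0.2387, 0.1254, 0.1900, 0.1679, 0.1212]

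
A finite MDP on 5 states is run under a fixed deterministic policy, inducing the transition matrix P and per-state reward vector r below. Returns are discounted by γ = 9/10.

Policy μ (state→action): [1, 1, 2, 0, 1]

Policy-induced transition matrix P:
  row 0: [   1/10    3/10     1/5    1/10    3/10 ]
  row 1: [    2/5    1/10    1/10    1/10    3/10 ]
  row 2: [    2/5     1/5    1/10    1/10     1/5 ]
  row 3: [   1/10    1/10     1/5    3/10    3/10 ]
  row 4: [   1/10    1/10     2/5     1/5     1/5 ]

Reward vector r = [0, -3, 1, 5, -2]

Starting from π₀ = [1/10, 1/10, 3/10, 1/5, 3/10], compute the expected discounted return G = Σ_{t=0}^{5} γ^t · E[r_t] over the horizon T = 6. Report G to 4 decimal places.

G = 0.5206

t=0: π = [0.1000, 0.1000, 0.3000, 0.2000, 0.3000], E[r] = 0.4000, γ^t·E[r] = 0.400000, running G = 0.400000
t=1: π = [0.2200, 0.1500, 0.2200, 0.1700, 0.2400], E[r] = 0.1400, γ^t·E[r] = 0.126000, running G = 0.526000
t=2: π = [0.2110, 0.1660, 0.2110, 0.1580, 0.2540], E[r] = -0.0050, γ^t·E[r] = -0.004050, running G = 0.521950
t=3: π = [0.2131, 0.1633, 0.2131, 0.1570, 0.2535], E[r] = 0.0012, γ^t·E[r] = 0.000875, running G = 0.522825
t=4: π = [0.2129, 0.1639, 0.2131, 0.1568, 0.2533], E[r] = -0.0017, γ^t·E[r] = -0.001089, running G = 0.521736
t=5: π = [0.2131, 0.1639, 0.2130, 0.1567, 0.2534], E[r] = -0.0020, γ^t·E[r] = -0.001182, running G = 0.520554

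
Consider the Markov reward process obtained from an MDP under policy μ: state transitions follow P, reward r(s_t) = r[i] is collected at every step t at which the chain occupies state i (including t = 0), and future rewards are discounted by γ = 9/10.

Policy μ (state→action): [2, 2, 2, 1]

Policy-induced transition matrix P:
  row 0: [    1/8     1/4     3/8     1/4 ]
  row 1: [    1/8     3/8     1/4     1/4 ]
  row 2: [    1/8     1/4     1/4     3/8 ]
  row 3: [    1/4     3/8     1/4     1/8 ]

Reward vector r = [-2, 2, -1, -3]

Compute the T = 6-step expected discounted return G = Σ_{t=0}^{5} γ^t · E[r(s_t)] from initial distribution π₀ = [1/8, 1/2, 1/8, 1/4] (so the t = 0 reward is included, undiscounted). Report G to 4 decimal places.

G = -2.5961

t=0: π = [0.1250, 0.5000, 0.1250, 0.2500], E[r] = -0.1250, γ^t·E[r] = -0.125000, running G = -0.125000
t=1: π = [0.1563, 0.3438, 0.2656, 0.2344], E[r] = -0.5938, γ^t·E[r] = -0.534375, running G = -0.659375
t=2: π = [0.1543, 0.3223, 0.2695, 0.2539], E[r] = -0.6953, γ^t·E[r] = -0.563203, running G = -1.222578
t=3: π = [0.1567, 0.3220, 0.2693, 0.2520], E[r] = -0.6946, γ^t·E[r] = -0.506349, running G = -1.728927
t=4: π = [0.1565, 0.3217, 0.2696, 0.2522], E[r] = -0.6956, γ^t·E[r] = -0.456375, running G = -2.185302
t=5: π = [0.1565, 0.3217, 0.2696, 0.2522], E[r] = -0.6957, γ^t·E[r] = -0.410780, running G = -2.596082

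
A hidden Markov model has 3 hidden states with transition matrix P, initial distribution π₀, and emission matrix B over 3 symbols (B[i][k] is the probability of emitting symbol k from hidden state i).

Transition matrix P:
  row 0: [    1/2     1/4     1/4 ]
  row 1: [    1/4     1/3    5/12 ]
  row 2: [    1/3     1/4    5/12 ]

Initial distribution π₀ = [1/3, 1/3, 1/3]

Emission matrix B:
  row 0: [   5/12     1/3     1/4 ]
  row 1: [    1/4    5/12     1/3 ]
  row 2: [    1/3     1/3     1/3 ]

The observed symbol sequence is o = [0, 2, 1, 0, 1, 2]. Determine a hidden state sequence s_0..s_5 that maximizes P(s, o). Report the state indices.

path = [0, 0, 0, 0, 0, 0]

t=0: δ = [1.389e-01, 8.333e-02, 1.111e-01]  (obs o_0=0)
t=1: δ = [1.736e-02, 1.157e-02, 1.543e-02]  ψ = [0, 0, 2]  (obs o_1=2)
t=2: δ = [2.894e-03, 1.808e-03, 2.143e-03]  ψ = [0, 0, 2]  (obs o_2=1)
t=3: δ = [6.028e-04, 1.808e-04, 2.977e-04]  ψ = [0, 0, 2]  (obs o_3=0)
t=4: δ = [1.005e-04, 6.279e-05, 5.023e-05]  ψ = [0, 0, 0]  (obs o_4=1)
t=5: δ = [1.256e-05, 8.372e-06, 8.721e-06]  ψ = [0, 0, 1]  (obs o_5=2)
backtrack: best end state = 0; path = [0, 0, 0, 0, 0, 0]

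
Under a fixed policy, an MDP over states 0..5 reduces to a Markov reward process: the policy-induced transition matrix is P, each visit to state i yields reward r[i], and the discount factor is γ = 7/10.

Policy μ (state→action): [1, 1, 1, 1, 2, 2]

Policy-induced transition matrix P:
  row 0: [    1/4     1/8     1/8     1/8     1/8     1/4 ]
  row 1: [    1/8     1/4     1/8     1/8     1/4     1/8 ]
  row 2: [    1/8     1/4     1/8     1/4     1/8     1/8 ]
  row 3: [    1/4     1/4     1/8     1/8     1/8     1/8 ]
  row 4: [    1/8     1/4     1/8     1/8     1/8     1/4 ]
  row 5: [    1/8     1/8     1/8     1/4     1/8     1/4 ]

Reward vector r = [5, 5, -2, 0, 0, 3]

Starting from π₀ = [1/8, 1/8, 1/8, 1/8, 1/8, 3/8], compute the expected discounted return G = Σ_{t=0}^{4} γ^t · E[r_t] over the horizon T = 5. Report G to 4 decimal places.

t=0: π = [0.1250, 0.1250, 0.1250, 0.1250, 0.1250, 0.3750], E[r] = 2.1250, γ^t·E[r] = 2.125000, running G = 2.125000
t=1: π = [0.1563, 0.1875, 0.1250, 0.1875, 0.1406, 0.2031], E[r] = 2.0781, γ^t·E[r] = 1.454688, running G = 3.579688
t=2: π = [0.1680, 0.2051, 0.1250, 0.1660, 0.1484, 0.1875], E[r] = 2.1777, γ^t·E[r] = 1.067090, running G = 4.646777
t=3: π = [0.1667, 0.2056, 0.1250, 0.1641, 0.1506, 0.1880], E[r] = 2.1755, γ^t·E[r] = 0.746209, running G = 5.392987
t=4: π = [0.1664, 0.2057, 0.1250, 0.1641, 0.1507, 0.1882], E[r] = 2.1746, γ^t·E[r] = 0.522112, running G = 5.915099

G = 5.9151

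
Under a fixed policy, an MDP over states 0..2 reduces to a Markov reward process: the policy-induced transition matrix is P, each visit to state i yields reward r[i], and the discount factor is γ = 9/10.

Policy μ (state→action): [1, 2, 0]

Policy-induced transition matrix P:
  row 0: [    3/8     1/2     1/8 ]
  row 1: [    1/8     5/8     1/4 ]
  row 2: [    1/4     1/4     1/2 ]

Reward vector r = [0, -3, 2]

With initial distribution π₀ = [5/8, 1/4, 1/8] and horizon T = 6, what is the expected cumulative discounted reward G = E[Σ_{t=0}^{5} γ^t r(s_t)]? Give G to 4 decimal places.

t=0: π = [0.6250, 0.2500, 0.1250], E[r] = -0.5000, γ^t·E[r] = -0.500000, running G = -0.500000
t=1: π = [0.2969, 0.5000, 0.2031], E[r] = -1.0938, γ^t·E[r] = -0.984375, running G = -1.484375
t=2: π = [0.2246, 0.5117, 0.2637], E[r] = -1.0078, γ^t·E[r] = -0.816328, running G = -2.300703
t=3: π = [0.2141, 0.4980, 0.2878], E[r] = -0.9185, γ^t·E[r] = -0.669555, running G = -2.970258
t=4: π = [0.2145, 0.4903, 0.2952], E[r] = -0.8805, γ^t·E[r] = -0.577692, running G = -3.547950
t=5: π = [0.2155, 0.4875, 0.2970], E[r] = -0.8685, γ^t·E[r] = -0.512836, running G = -4.060786

G = -4.0608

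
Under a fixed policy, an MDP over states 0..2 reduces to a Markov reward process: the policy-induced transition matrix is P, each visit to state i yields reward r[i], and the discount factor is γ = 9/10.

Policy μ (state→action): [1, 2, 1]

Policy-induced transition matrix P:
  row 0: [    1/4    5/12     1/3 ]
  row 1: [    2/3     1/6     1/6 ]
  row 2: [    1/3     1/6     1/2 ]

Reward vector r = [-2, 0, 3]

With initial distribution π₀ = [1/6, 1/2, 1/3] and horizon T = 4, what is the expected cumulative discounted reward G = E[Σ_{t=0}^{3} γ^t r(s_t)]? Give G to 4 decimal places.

G = 1.0485

t=0: π = [0.1667, 0.5000, 0.3333], E[r] = 0.6667, γ^t·E[r] = 0.666667, running G = 0.666667
t=1: π = [0.4861, 0.2083, 0.3056], E[r] = -0.0556, γ^t·E[r] = -0.050000, running G = 0.616667
t=2: π = [0.3623, 0.2882, 0.3495], E[r] = 0.3241, γ^t·E[r] = 0.262500, running G = 0.879167
t=3: π = [0.3992, 0.2572, 0.3436], E[r] = 0.2323, γ^t·E[r] = 0.169313, running G = 1.048479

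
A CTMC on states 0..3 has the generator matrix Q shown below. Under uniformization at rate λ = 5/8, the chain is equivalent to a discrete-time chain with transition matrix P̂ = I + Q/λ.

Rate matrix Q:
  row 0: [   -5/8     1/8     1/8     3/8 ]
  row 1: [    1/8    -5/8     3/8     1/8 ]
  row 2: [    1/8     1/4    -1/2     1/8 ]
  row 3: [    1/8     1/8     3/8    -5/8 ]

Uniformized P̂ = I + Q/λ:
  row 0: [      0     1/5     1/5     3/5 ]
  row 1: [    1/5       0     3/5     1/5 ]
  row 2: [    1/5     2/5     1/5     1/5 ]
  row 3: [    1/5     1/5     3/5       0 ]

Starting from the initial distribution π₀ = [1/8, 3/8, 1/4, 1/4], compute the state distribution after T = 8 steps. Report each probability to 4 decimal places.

π = [0.1667, 0.2303, 0.3808, 0.2222]

t=0: π = [0.1250, 0.3750, 0.2500, 0.2500]
t=1: π = [0.1750, 0.1750, 0.4500, 0.2000]
t=2: π = [0.1650, 0.2550, 0.3500, 0.2300]
t=3: π = [0.1670, 0.2190, 0.3940, 0.2200]
t=4: π = [0.1666, 0.2350, 0.3756, 0.2228]
t=5: π = [0.1667, 0.2281, 0.3831, 0.2221]
t=6: π = [0.1667, 0.2310, 0.3801, 0.2223]
t=7: π = [0.1667, 0.2298, 0.3813, 0.2222]
t=8: π = [0.1667, 0.2303, 0.3808, 0.2222]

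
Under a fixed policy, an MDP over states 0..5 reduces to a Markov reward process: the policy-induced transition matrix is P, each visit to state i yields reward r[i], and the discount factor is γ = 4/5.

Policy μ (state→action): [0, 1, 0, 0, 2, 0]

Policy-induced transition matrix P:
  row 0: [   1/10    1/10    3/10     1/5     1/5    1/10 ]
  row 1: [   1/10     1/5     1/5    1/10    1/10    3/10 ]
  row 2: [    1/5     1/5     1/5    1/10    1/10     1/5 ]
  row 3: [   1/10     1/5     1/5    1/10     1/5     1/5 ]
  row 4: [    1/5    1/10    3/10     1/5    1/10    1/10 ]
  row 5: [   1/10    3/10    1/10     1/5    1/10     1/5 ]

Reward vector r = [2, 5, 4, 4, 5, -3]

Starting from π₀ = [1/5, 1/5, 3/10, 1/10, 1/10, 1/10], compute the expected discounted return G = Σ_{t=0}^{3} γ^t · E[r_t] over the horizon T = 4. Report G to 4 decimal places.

t=0: π = [0.2000, 0.2000, 0.3000, 0.1000, 0.1000, 0.1000], E[r] = 3.2000, γ^t·E[r] = 3.200000, running G = 3.200000
t=1: π = [0.1400, 0.1800, 0.2200, 0.1400, 0.1300, 0.1900], E[r] = 2.7000, γ^t·E[r] = 2.160000, running G = 5.360000
t=2: π = [0.1350, 0.1920, 0.2080, 0.1460, 0.1280, 0.1910], E[r] = 2.7130, γ^t·E[r] = 1.736320, running G = 7.096320
t=3: π = [0.1336, 0.1928, 0.2072, 0.1454, 0.1281, 0.1929], E[r] = 2.7034, γ^t·E[r] = 1.384141, running G = 8.480461

G = 8.4805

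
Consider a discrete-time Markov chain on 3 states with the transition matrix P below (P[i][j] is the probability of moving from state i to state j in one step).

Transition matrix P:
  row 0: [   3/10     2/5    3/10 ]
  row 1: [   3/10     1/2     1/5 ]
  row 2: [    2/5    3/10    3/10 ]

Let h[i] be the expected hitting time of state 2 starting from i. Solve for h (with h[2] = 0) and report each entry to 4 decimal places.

h = [3.9130, 4.3478, 0.0000]

First-step conditioning: h[2] = 0; for i ≠ 2, h[i] = 1 + Σ_k P[i][k]·h[k].
  h[0] = 1 + 3/10·h[0] + 2/5·h[1]
  h[1] = 1 + 3/10·h[0] + 1/2·h[1]
Solving the 2×2 linear system over states ≠ 2 gives exactly h = [90/23, 100/23, 0] (h[2] = 0 is the target).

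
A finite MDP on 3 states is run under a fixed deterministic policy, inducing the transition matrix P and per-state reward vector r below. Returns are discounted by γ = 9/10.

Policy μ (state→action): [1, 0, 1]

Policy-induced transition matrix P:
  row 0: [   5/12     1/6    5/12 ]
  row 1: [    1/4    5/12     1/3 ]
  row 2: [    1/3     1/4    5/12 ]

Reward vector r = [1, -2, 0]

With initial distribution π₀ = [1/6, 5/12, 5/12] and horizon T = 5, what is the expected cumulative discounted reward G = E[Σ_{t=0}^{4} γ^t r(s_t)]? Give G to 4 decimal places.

G = -1.3815

t=0: π = [0.1667, 0.4167, 0.4167], E[r] = -0.6667, γ^t·E[r] = -0.666667, running G = -0.666667
t=1: π = [0.3125, 0.3056, 0.3819], E[r] = -0.2986, γ^t·E[r] = -0.268750, running G = -0.935417
t=2: π = [0.3339, 0.2749, 0.3912], E[r] = -0.2159, γ^t·E[r] = -0.174844, running G = -1.110260
t=3: π = [0.3383, 0.2680, 0.3938], E[r] = -0.1977, γ^t·E[r] = -0.144141, running G = -1.254401
t=4: π = [0.3392, 0.2665, 0.3943], E[r] = -0.1938, γ^t·E[r] = -0.127129, running G = -1.381530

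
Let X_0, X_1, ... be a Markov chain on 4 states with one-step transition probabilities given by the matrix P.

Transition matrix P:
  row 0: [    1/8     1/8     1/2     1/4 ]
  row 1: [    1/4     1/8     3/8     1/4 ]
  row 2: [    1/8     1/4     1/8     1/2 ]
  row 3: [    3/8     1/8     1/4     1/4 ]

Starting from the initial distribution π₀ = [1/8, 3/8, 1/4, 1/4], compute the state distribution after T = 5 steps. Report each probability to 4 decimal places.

π = [0.2257, 0.1613, 0.2903, 0.3226]

t=0: π = [0.1250, 0.3750, 0.2500, 0.2500]
t=1: π = [0.2344, 0.1563, 0.2969, 0.3125]
t=2: π = [0.2227, 0.1621, 0.2910, 0.3242]
t=3: π = [0.2263, 0.1614, 0.2896, 0.3228]
t=4: π = [0.2259, 0.1612, 0.2906, 0.3224]
t=5: π = [0.2257, 0.1613, 0.2903, 0.3226]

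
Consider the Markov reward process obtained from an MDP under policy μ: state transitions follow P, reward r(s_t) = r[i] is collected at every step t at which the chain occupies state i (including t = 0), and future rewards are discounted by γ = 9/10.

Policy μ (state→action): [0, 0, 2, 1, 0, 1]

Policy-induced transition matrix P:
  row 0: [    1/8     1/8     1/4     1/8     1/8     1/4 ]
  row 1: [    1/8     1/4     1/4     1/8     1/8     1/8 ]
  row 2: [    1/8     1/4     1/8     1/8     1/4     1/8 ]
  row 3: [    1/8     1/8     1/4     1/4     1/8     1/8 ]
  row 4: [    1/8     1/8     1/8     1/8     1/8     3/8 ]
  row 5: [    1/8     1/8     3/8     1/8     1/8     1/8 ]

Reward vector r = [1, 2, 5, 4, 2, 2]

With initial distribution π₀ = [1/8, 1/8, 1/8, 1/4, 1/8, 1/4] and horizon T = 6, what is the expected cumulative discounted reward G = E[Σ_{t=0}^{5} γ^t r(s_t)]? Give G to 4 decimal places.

t=0: π = [0.1250, 0.1250, 0.1250, 0.2500, 0.1250, 0.2500], E[r] = 2.7500, γ^t·E[r] = 2.750000, running G = 2.750000
t=1: π = [0.1250, 0.1563, 0.2500, 0.1563, 0.1406, 0.1719], E[r] = 2.9375, γ^t·E[r] = 2.643750, running G = 5.393750
t=2: π = [0.1250, 0.1758, 0.2227, 0.1445, 0.1563, 0.1758], E[r] = 2.8320, γ^t·E[r] = 2.293945, running G = 7.687695
t=3: π = [0.1250, 0.1748, 0.2246, 0.1431, 0.1528, 0.1797], E[r] = 2.8350, γ^t·E[r] = 2.066687, running G = 9.754382
t=4: π = [0.1250, 0.1749, 0.2253, 0.1429, 0.1531, 0.1788], E[r] = 2.8366, γ^t·E[r] = 1.861099, running G = 11.615481
t=5: π = [0.1250, 0.1750, 0.2251, 0.1429, 0.1532, 0.1789], E[r] = 2.8359, γ^t·E[r] = 1.674570, running G = 13.290051

G = 13.2901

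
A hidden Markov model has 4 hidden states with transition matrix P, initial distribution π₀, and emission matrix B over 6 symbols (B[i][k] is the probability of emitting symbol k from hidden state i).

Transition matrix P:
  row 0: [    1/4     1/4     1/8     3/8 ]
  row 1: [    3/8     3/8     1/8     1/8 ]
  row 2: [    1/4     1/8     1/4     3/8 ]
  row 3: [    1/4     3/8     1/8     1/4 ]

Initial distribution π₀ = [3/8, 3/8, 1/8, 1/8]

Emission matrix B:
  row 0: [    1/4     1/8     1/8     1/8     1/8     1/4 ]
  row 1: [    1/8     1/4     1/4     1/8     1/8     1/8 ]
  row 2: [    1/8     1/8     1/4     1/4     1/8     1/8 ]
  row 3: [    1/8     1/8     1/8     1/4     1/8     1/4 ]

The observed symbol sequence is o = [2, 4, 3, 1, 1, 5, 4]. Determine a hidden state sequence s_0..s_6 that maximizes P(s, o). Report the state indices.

t=0: δ = [4.688e-02, 9.375e-02, 3.125e-02, 1.562e-02]  (obs o_0=2)
t=1: δ = [4.395e-03, 4.395e-03, 1.465e-03, 2.197e-03]  ψ = [1, 1, 1, 0]  (obs o_1=4)
t=2: δ = [2.060e-04, 2.060e-04, 1.373e-04, 4.120e-04]  ψ = [1, 1, 0, 0]  (obs o_2=3)
t=3: δ = [1.287e-05, 3.862e-05, 6.437e-06, 1.287e-05]  ψ = [3, 3, 3, 3]  (obs o_3=1)
t=4: δ = [1.810e-06, 3.621e-06, 6.035e-07, 6.035e-07]  ψ = [1, 1, 1, 0]  (obs o_4=1)
t=5: δ = [3.395e-07, 1.697e-07, 5.658e-08, 1.697e-07]  ψ = [1, 1, 1, 0]  (obs o_5=5)
t=6: δ = [1.061e-08, 1.061e-08, 5.304e-09, 1.591e-08]  ψ = [0, 0, 0, 0]  (obs o_6=4)
backtrack: best end state = 3; path = [1, 0, 3, 1, 1, 0, 3]

path = [1, 0, 3, 1, 1, 0, 3]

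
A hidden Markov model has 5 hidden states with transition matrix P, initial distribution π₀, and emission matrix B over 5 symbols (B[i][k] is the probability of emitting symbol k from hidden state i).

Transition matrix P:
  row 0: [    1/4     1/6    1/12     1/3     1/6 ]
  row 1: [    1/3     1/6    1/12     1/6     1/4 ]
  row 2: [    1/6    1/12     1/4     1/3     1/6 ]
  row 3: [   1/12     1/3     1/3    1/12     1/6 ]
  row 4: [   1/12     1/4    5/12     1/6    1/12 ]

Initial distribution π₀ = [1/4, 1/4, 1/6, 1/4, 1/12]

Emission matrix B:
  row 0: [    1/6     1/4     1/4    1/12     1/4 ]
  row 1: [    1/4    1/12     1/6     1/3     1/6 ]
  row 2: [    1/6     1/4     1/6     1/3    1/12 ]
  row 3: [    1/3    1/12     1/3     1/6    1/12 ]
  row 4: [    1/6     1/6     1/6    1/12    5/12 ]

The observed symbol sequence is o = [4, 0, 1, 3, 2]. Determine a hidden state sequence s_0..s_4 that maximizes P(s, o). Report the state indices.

path = [0, 3, 2, 2, 3]

t=0: δ = [6.250e-02, 4.167e-02, 1.389e-02, 2.083e-02, 3.472e-02]  (obs o_0=4)
t=1: δ = [2.604e-03, 2.604e-03, 2.411e-03, 6.944e-03, 1.736e-03]  ψ = [0, 0, 4, 0, 0]  (obs o_1=0)
t=2: δ = [2.170e-04, 1.929e-04, 5.787e-04, 7.234e-05, 1.929e-04]  ψ = [1, 3, 3, 0, 3]  (obs o_2=1)
t=3: δ = [8.038e-06, 1.608e-05, 4.823e-05, 3.215e-05, 8.038e-06]  ψ = [2, 2, 2, 2, 2]  (obs o_3=3)
t=4: δ = [2.009e-06, 1.786e-06, 2.009e-06, 5.358e-06, 1.340e-06]  ψ = [2, 3, 2, 2, 2]  (obs o_4=2)
backtrack: best end state = 3; path = [0, 3, 2, 2, 3]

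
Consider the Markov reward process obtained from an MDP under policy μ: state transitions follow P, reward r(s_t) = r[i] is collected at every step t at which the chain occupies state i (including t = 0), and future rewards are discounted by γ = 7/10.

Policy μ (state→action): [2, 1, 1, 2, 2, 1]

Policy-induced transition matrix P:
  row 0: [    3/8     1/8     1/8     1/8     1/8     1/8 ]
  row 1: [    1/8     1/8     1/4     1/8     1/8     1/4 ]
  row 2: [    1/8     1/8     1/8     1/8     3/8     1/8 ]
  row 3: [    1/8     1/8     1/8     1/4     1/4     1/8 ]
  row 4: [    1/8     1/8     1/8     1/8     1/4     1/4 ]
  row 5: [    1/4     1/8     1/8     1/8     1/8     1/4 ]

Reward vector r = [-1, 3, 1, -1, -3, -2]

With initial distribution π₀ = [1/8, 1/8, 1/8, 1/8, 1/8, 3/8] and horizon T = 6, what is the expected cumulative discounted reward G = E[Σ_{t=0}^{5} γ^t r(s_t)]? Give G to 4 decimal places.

G = -2.4421

t=0: π = [0.1250, 0.1250, 0.1250, 0.1250, 0.1250, 0.3750], E[r] = -0.8750, γ^t·E[r] = -0.875000, running G = -0.875000
t=1: π = [0.2031, 0.1250, 0.1406, 0.1406, 0.1875, 0.2031], E[r] = -0.7969, γ^t·E[r] = -0.557813, running G = -1.432813
t=2: π = [0.2012, 0.1250, 0.1406, 0.1426, 0.2012, 0.1895], E[r] = -0.8105, γ^t·E[r] = -0.397168, running G = -1.829980
t=3: π = [0.1990, 0.1250, 0.1406, 0.1428, 0.2031, 0.1895], E[r] = -0.8145, γ^t·E[r] = -0.279357, running G = -2.109338
t=4: π = [0.1984, 0.1250, 0.1406, 0.1429, 0.2034, 0.1897], E[r] = -0.8152, γ^t·E[r] = -0.195741, running G = -2.305079
t=5: π = [0.1983, 0.1250, 0.1406, 0.1429, 0.2034, 0.1898], E[r] = -0.8154, γ^t·E[r] = -0.137042, running G = -2.442121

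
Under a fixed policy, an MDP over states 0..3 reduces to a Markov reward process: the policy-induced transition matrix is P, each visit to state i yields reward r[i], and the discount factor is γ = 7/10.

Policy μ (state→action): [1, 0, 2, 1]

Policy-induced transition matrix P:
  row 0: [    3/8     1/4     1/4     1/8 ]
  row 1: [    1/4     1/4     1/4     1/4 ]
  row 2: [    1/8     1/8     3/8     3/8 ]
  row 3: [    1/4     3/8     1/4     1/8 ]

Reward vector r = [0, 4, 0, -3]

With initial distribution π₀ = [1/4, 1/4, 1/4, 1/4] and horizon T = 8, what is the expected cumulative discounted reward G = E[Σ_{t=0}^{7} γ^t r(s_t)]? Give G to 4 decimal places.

G = 0.9086

t=0: π = [0.2500, 0.2500, 0.2500, 0.2500], E[r] = 0.2500, γ^t·E[r] = 0.250000, running G = 0.250000
t=1: π = [0.2500, 0.2500, 0.2813, 0.2188], E[r] = 0.3438, γ^t·E[r] = 0.240625, running G = 0.490625
t=2: π = [0.2461, 0.2422, 0.2852, 0.2266], E[r] = 0.2891, γ^t·E[r] = 0.141641, running G = 0.632266
t=3: π = [0.2451, 0.2427, 0.2856, 0.2266], E[r] = 0.2910, γ^t·E[r] = 0.099818, running G = 0.732084
t=4: π = [0.2449, 0.2426, 0.2857, 0.2267], E[r] = 0.2902, γ^t·E[r] = 0.069682, running G = 0.801766
t=5: π = [0.2449, 0.2426, 0.2857, 0.2268], E[r] = 0.2903, γ^t·E[r] = 0.048784, running G = 0.850550
t=6: π = [0.2449, 0.2426, 0.2857, 0.2268], E[r] = 0.2902, γ^t·E[r] = 0.034147, running G = 0.884698
t=7: π = [0.2449, 0.2426, 0.2857, 0.2268], E[r] = 0.2902, γ^t·E[r] = 0.023903, running G = 0.908601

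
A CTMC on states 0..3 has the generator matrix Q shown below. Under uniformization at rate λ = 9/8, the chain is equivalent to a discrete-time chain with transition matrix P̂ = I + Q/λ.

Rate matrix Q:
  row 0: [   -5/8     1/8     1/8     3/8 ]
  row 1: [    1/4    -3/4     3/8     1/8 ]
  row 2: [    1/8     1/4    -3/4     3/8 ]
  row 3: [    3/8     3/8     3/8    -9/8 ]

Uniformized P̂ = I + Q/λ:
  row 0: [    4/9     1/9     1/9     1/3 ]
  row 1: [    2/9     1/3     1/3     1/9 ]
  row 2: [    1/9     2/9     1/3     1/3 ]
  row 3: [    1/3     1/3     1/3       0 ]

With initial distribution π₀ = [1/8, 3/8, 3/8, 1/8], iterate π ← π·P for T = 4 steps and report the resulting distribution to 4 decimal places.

π = [0.2752, 0.2424, 0.2730, 0.2094]

t=0: π = [0.1250, 0.3750, 0.3750, 0.1250]
t=1: π = [0.2222, 0.2639, 0.3056, 0.2083]
t=2: π = [0.2608, 0.2500, 0.2840, 0.2052]
t=3: π = [0.2714, 0.2438, 0.2754, 0.2094]
t=4: π = [0.2752, 0.2424, 0.2730, 0.2094]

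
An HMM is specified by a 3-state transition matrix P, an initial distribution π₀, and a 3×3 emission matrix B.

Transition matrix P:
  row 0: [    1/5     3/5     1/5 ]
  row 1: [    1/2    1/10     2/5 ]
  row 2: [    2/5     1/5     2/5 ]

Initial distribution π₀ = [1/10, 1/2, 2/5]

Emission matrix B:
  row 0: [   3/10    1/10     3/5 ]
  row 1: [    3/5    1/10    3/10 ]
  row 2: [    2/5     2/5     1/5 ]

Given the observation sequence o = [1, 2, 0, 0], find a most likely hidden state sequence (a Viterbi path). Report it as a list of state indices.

t=0: δ = [1.000e-02, 5.000e-02, 1.600e-01]  (obs o_0=1)
t=1: δ = [3.840e-02, 9.600e-03, 1.280e-02]  ψ = [2, 2, 2]  (obs o_1=2)
t=2: δ = [2.304e-03, 1.382e-02, 3.072e-03]  ψ = [0, 0, 0]  (obs o_2=0)
t=3: δ = [2.074e-03, 8.294e-04, 2.212e-03]  ψ = [1, 0, 1]  (obs o_3=0)
backtrack: best end state = 2; path = [2, 0, 1, 2]

path = [2, 0, 1, 2]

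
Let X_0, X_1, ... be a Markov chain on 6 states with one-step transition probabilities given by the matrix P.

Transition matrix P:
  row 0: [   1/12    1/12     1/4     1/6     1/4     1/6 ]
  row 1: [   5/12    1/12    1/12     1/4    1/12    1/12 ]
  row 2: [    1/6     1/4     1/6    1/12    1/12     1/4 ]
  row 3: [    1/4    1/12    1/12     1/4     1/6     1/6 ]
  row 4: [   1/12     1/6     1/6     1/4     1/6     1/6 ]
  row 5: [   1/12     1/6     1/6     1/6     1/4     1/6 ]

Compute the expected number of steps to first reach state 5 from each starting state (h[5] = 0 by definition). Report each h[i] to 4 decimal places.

h = [5.8740, 6.4201, 5.4895, 5.9369, 5.9504, 0.0000]

First-step conditioning: h[5] = 0; for i ≠ 5, h[i] = 1 + Σ_k P[i][k]·h[k].
  h[0] = 1 + 1/12·h[0] + 1/12·h[1] + 1/4·h[2] + 1/6·h[3] + 1/4·h[4]
  h[1] = 1 + 5/12·h[0] + 1/12·h[1] + 1/12·h[2] + 1/4·h[3] + 1/12·h[4]
  h[2] = 1 + 1/6·h[0] + 1/4·h[1] + 1/6·h[2] + 1/12·h[3] + 1/12·h[4]
  h[3] = 1 + 1/4·h[0] + 1/12·h[1] + 1/12·h[2] + 1/4·h[3] + 1/6·h[4]
  h[4] = 1 + 1/12·h[0] + 1/6·h[1] + 1/6·h[2] + 1/4·h[3] + 1/6·h[4]
Solving the 5×5 linear system over states ≠ 5 gives exactly h = [90700/15441, 33044/5147, 84764/15441, 91672/15441, 91880/15441, 0] (h[5] = 0 is the target).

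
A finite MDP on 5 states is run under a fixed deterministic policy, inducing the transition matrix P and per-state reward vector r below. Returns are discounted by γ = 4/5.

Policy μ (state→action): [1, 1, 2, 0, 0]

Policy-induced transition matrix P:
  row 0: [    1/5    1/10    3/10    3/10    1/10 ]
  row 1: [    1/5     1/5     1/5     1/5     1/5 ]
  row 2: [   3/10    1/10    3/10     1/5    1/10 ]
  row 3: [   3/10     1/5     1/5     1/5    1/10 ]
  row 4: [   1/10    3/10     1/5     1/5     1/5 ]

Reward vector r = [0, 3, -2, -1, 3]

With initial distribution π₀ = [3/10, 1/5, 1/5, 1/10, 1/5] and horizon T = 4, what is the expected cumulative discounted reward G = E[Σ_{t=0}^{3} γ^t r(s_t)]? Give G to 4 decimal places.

t=0: π = [0.3000, 0.2000, 0.2000, 0.1000, 0.2000], E[r] = 0.7000, γ^t·E[r] = 0.700000, running G = 0.700000
t=1: π = [0.2100, 0.1700, 0.2500, 0.2300, 0.1400], E[r] = 0.2000, γ^t·E[r] = 0.160000, running G = 0.860000
t=2: π = [0.2340, 0.1680, 0.2460, 0.2210, 0.1310], E[r] = 0.1840, γ^t·E[r] = 0.117760, running G = 0.977760
t=3: π = [0.2336, 0.1651, 0.2480, 0.2234, 0.1299], E[r] = 0.1656, γ^t·E[r] = 0.084787, running G = 1.062547

G = 1.0625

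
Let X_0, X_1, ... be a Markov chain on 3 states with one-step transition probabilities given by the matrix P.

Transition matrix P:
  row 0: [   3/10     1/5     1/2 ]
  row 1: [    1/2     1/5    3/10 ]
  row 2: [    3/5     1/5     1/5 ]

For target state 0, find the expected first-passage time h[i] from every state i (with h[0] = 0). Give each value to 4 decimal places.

h = [0.0000, 1.8966, 1.7241]

First-step conditioning: h[0] = 0; for i ≠ 0, h[i] = 1 + Σ_k P[i][k]·h[k].
  h[1] = 1 + 1/5·h[1] + 3/10·h[2]
  h[2] = 1 + 1/5·h[1] + 1/5·h[2]
Solving the 2×2 linear system over states ≠ 0 gives exactly h = [0, 55/29, 50/29] (h[0] = 0 is the target).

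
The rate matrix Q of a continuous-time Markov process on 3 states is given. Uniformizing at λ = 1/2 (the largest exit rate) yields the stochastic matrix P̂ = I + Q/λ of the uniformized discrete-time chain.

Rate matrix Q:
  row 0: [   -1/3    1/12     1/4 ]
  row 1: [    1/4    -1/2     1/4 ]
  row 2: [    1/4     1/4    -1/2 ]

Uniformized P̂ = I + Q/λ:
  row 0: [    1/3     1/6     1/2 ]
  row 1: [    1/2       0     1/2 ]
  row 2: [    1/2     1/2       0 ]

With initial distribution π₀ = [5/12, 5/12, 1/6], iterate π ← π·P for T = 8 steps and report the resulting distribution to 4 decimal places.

π = [0.4286, 0.2387, 0.3327]

t=0: π = [0.4167, 0.4167, 0.1667]
t=1: π = [0.4306, 0.1528, 0.4167]
t=2: π = [0.4282, 0.2801, 0.2917]
t=3: π = [0.4286, 0.2172, 0.3542]
t=4: π = [0.4286, 0.2485, 0.3229]
t=5: π = [0.4286, 0.2329, 0.3385]
t=6: π = [0.4286, 0.2407, 0.3307]
t=7: π = [0.4286, 0.2368, 0.3346]
t=8: π = [0.4286, 0.2387, 0.3327]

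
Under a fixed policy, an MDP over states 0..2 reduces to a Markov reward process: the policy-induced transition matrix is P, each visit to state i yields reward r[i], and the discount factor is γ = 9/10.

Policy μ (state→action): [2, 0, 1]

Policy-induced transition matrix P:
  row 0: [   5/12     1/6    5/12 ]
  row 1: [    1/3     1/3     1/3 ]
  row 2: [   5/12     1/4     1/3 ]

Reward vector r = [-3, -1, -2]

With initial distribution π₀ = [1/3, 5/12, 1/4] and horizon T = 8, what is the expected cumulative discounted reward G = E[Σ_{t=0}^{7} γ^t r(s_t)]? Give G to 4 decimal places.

G = -12.0240

t=0: π = [0.3333, 0.4167, 0.2500], E[r] = -1.9167, γ^t·E[r] = -1.916667, running G = -1.916667
t=1: π = [0.3819, 0.2569, 0.3611], E[r] = -2.1250, γ^t·E[r] = -1.912500, running G = -3.829167
t=2: π = [0.3953, 0.2396, 0.3652], E[r] = -2.1557, γ^t·E[r] = -1.746094, running G = -5.575260
t=3: π = [0.3967, 0.2370, 0.3663], E[r] = -2.1597, γ^t·E[r] = -1.574402, running G = -7.149663
t=4: π = [0.3969, 0.2367, 0.3664], E[r] = -2.1602, γ^t·E[r] = -1.417321, running G = -8.566983
t=5: π = [0.3969, 0.2366, 0.3664], E[r] = -2.1603, γ^t·E[r] = -1.275632, running G = -9.842615
t=6: π = [0.3969, 0.2366, 0.3664], E[r] = -2.1603, γ^t·E[r] = -1.148074, running G = -10.990689
t=7: π = [0.3969, 0.2366, 0.3664], E[r] = -2.1603, γ^t·E[r] = -1.033267, running G = -12.023957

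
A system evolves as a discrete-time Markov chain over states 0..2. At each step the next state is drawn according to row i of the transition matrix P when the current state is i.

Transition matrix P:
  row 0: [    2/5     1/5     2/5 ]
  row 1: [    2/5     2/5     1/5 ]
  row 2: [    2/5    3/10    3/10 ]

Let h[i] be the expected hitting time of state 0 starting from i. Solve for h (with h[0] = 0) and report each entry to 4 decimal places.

h = [0.0000, 2.5000, 2.5000]

First-step conditioning: h[0] = 0; for i ≠ 0, h[i] = 1 + Σ_k P[i][k]·h[k].
  h[1] = 1 + 2/5·h[1] + 1/5·h[2]
  h[2] = 1 + 3/10·h[1] + 3/10·h[2]
Solving the 2×2 linear system over states ≠ 0 gives exactly h = [0, 5/2, 5/2] (h[0] = 0 is the target).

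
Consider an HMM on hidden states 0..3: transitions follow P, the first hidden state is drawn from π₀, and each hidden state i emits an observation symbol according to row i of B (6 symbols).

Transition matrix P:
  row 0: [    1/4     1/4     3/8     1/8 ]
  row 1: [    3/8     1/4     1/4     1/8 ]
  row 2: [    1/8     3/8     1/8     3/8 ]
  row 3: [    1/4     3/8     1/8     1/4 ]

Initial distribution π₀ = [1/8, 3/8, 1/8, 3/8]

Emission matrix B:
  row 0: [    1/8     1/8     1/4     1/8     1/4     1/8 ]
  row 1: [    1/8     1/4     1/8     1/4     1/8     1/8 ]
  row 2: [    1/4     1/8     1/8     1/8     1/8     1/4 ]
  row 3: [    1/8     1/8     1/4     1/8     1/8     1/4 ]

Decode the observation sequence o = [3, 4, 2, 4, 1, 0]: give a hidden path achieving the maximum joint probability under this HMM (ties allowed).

path = [1, 0, 0, 2, 1, 2]

t=0: δ = [1.562e-02, 9.375e-02, 1.562e-02, 4.688e-02]  (obs o_0=3)
t=1: δ = [8.789e-03, 2.930e-03, 2.930e-03, 1.465e-03]  ψ = [1, 1, 1, 1]  (obs o_1=4)
t=2: δ = [5.493e-04, 2.747e-04, 4.120e-04, 2.747e-04]  ψ = [0, 0, 0, 0]  (obs o_2=2)
t=3: δ = [3.433e-05, 1.931e-05, 2.575e-05, 1.931e-05]  ψ = [0, 2, 0, 2]  (obs o_3=4)
t=4: δ = [1.073e-06, 2.414e-06, 1.609e-06, 1.207e-06]  ψ = [0, 2, 0, 2]  (obs o_4=1)
t=5: δ = [1.132e-07, 7.544e-08, 1.509e-07, 7.544e-08]  ψ = [1, 1, 1, 2]  (obs o_5=0)
backtrack: best end state = 2; path = [1, 0, 0, 2, 1, 2]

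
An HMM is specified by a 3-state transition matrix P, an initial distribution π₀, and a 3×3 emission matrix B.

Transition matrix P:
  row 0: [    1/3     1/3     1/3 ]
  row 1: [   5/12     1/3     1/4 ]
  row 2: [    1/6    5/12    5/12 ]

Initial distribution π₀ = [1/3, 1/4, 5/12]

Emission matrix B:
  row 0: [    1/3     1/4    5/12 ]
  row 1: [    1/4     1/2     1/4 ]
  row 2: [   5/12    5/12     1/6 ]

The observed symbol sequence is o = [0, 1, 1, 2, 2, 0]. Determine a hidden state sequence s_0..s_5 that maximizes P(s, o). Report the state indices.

t=0: δ = [1.111e-01, 6.250e-02, 1.736e-01]  (obs o_0=0)
t=1: δ = [9.259e-03, 3.617e-02, 3.014e-02]  ψ = [0, 2, 2]  (obs o_1=1)
t=2: δ = [3.768e-03, 6.279e-03, 5.233e-03]  ψ = [1, 2, 2]  (obs o_2=1)
t=3: δ = [1.090e-03, 5.451e-04, 3.634e-04]  ψ = [1, 2, 2]  (obs o_3=2)
t=4: δ = [1.514e-04, 9.085e-05, 6.056e-05]  ψ = [0, 0, 0]  (obs o_4=2)
t=5: δ = [1.682e-05, 1.262e-05, 2.103e-05]  ψ = [0, 0, 0]  (obs o_5=0)
backtrack: best end state = 2; path = [2, 2, 1, 0, 0, 2]

path = [2, 2, 1, 0, 0, 2]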